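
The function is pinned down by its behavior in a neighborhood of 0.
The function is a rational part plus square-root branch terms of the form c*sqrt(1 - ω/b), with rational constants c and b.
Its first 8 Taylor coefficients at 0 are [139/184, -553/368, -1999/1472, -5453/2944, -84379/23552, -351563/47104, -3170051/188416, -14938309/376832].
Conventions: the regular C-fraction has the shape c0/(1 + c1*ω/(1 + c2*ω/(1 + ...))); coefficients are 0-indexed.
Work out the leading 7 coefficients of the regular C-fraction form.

The regular C-fraction coefficients are [139/184, 553/278, -889479/307468, -1366509/9504964, -113022693/56325076, 154068935/297669572, 5765465321/3256924780].

Taylor coefficients (read off): a_0 = 139/184, a_1 = -553/368, a_2 = -1999/1472, a_3 = -5453/2944, a_4 = -84379/23552, a_5 = -351563/47104, a_6 = -3170051/188416.
c0 = a_0 = 139/184. Peel one level at a time: if S = 1 + c*ω/S' with S'(0) = 1, then c is the ω-coefficient of S and S' = c*ω/(S - 1).
S_1 = c0/f = 1 + (553/278)*ω + (889479/154568)*ω^2 + ...; c1 = 553/278.
S_2 = c1*ω/(S_1 - 1) = 1 + (-889479/307468)*ω + (-2035017/4892944)*ω^2 + ...; c2 = -889479/307468.
S_3 = c2*ω/(S_2 - 1) = 1 + (-1366509/9504964)*ω + (-85226877/295427344)*ω^2 + ...; c3 = -1366509/9504964.
S_4 = c3*ω/(S_3 - 1) = 1 + (-113022693/56325076)*ω + (178450335/171819664)*ω^2 + ...; c4 = -113022693/56325076.
S_5 = c4*ω/(S_4 - 1) = 1 + (154068935/297669572)*ω + (-7560025781/8251178896)*ω^2 + ...; c5 = 154068935/297669572.
S_6 = c5*ω/(S_5 - 1) = 1 + (5765465321/3256924780)*ω + ...; c6 = 5765465321/3256924780.


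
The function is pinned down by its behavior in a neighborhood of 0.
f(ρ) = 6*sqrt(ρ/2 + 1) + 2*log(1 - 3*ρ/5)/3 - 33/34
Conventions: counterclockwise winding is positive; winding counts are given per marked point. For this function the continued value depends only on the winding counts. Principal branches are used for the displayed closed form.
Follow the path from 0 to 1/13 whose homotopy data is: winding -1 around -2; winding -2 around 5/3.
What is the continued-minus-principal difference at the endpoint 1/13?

Continued minus principal equals (-(18/13)*sqrt(78)) - ((8/3)*pi)*i.

The rational part is single-valued and drops out of the difference; each branch term changes only by its own monodromy.
(6)*sqrt(1 - ρ/(-2)): winding -1 is odd, the square root flips sign, contributing -2*(6)*sqrt(1 - (1/13)/(-2)) = -2*(6)*sqrt(27/26) = -(18/13)*sqrt(78).
(2/3)*log(1 - ρ/(5/3)): each positive loop around 5/3 adds 2*pi*i to the log, so winding -2 contributes (2/3)*(-2)*2*pi*i = -(8/3)*pi*i.
Summing the contributions at ρ = 1/13 gives (-(18/13)*sqrt(78)) - ((8/3)*pi)*i.


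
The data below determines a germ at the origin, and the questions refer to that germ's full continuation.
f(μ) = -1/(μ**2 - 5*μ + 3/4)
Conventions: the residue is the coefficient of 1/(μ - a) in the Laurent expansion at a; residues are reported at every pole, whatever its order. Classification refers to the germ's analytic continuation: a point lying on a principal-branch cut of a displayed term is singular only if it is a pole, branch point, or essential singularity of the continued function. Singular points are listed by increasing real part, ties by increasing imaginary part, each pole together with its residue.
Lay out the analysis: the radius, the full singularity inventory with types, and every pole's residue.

Radius of convergence at 0: 5/2 - (1/2)*sqrt(22).
At 5/2 - (1/2)*sqrt(22): a pole of order 1; residue (1/22)*sqrt(22).
At 5/2 + (1/2)*sqrt(22): a pole of order 1; residue -(1/22)*sqrt(22).

Denominator factor (μ**2 - 5*μ + 3/4): discriminant 22, real irrational roots 5/2 + (1/2)*sqrt(22) and 5/2 - (1/2)*sqrt(22); poles of order 1, moduli 5/2 + (1/2)*sqrt(22) and 5/2 - (1/2)*sqrt(22).
The radius of convergence is the smallest modulus among the singular points: 5/2 - (1/2)*sqrt(22).
The factor μ**2 - 5*μ + 3/4 splits as (μ - a)(μ - a') with a = 5/2 - (1/2)*sqrt(22), a' = 5/2 + (1/2)*sqrt(22). At the order-1 pole a set g(μ) = (μ - a)*f(μ) = [-1] / (μ - a').
Simple pole: residue = g(a) at a = 5/2 - (1/2)*sqrt(22), which is (1/22)*sqrt(22).
The factor μ**2 - 5*μ + 3/4 splits as (μ - a)(μ - a') with a = 5/2 + (1/2)*sqrt(22), a' = 5/2 - (1/2)*sqrt(22). At the order-1 pole a set g(μ) = (μ - a)*f(μ) = [-1] / (μ - a').
Simple pole: residue = g(a) at a = 5/2 + (1/2)*sqrt(22), which is -(1/22)*sqrt(22).
List the singular points by increasing real part (a conjugate pair: the negative imaginary part first).


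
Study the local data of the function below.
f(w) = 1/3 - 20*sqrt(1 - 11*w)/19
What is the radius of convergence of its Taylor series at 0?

Branch term (-20/19)*sqrt(1 - w/(1/11)): its argument vanishes at w = 1/11, a square-root branch point, modulus 1/11.
The radius of convergence is the smallest modulus among the singular points: 1/11.

The radius of convergence is 1/11.


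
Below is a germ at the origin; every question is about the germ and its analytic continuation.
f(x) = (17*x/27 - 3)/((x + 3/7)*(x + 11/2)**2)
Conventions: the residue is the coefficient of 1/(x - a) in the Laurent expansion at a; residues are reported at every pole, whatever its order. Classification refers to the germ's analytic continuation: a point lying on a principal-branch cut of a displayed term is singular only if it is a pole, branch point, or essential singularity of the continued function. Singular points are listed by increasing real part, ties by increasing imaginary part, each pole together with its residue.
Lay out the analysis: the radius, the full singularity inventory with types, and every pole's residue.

Denominator factor (x + 3/7): pole of order 1 at -3/7, modulus 3/7.
Denominator factor (x + 11/2)^2: pole of order 2 at -11/2, modulus 11/2.
The radius of convergence is the smallest modulus among the singular points: 3/7.
At the order-2 pole -11/2 set g(x) = (x - (-11/2))^2*f(x) = (17*x/27 - 3)/(x + 3/7).
Order-2 pole: residue = g'(a); g'(-11/2) = 5768/45369, so the residue is 5768/45369.
At the order-1 pole -3/7 set g(x) = (x - (-3/7))*f(x) = (17*x/27 - 3)/(x + 11/2)**2.
Simple pole: residue = g(a) at a = -3/7, which is -5768/45369.
List the singular points by increasing real part (a conjugate pair: the negative imaginary part first).

Radius of convergence at 0: 3/7.
At -11/2: a pole of order 2; residue 5768/45369.
At -3/7: a pole of order 1; residue -5768/45369.


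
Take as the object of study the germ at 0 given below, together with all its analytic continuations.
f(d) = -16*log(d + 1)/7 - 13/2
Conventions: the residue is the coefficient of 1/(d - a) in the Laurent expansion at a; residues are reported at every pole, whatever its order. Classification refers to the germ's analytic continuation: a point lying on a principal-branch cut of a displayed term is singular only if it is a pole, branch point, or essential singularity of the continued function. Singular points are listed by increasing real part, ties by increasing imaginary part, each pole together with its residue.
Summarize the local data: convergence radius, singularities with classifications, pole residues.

Radius of convergence at 0: 1.
At -1: a logarithmic branch point.

Branch term (-16/7)*log(1 - d/(-1)): its argument vanishes at d = -1, a logarithmic branch point, modulus 1.
The radius of convergence is the smallest modulus among the singular points: 1.


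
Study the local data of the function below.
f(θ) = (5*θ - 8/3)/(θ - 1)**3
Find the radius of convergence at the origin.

The radius of convergence is 1.

Denominator factor (θ - 1)^3: pole of order 3 at 1, modulus 1.
The radius of convergence is the smallest modulus among the singular points: 1.


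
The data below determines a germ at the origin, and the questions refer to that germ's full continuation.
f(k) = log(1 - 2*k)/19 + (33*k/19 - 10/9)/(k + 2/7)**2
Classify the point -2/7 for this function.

The denominator factor k + 2/7 vanishes at -2/7 and appears to the power 2; the numerator there equals -1924/1197, nonzero, and no other factor vanishes.
The branch terms are analytic at this point.
Hence a pole whose order is the multiplicity, 2.

The point is a pole of order 2.


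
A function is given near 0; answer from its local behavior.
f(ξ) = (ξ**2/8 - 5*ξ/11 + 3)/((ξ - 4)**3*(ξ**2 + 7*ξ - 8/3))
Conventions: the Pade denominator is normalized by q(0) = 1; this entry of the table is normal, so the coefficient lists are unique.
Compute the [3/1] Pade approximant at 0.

The Pade approximant has numerator coefficients [9/512, 8684963/1071319040, 1662737/401744640, 38247833/25711656960]; denominator coefficients [1, -9457999/3423960].

Taylor coefficients needed (expand at 0): a_0 = 9/512, a_1 = 2553/45056, a_2 = 57909/360448, a_3 = 1283985/2883584, a_4 = 28373997/23068672.
Write the denominator as Q(ξ) = 1 + q1*ξ. Requiring Q*f - P = O(ξ^5) with deg P <= 3 kills the coefficients of ξ^4..ξ^4 in Q*f:
  ξ^4: a_4 + q1*a_3 = 0, i.e. 28373997/23068672 + (1283985/2883584)*q1 = 0.
Solving this linear system: q1 = -9457999/3423960.
The numerator is Q*f truncated at degree 3: P0 = a_0 = 9/512; P1 = a_1 + q1*a_0 = 8684963/1071319040; P2 = a_2 + q1*a_1 = 1662737/401744640; P3 = a_3 + q1*a_2 = 38247833/25711656960.


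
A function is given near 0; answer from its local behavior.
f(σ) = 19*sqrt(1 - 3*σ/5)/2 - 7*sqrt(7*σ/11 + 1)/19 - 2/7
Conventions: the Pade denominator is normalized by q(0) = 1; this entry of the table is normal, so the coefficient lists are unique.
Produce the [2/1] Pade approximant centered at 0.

Taylor coefficients needed (expand at 0): a_0 = 2353/266, a_1 = -12403/4180, a_2 = -375979/919600, a_3 = -13573507/101156000.
Write the denominator as Q(σ) = 1 + q1*σ. Requiring Q*f - P = O(σ^4) with deg P <= 2 kills the coefficients of σ^3..σ^3 in Q*f:
  σ^3: a_3 + q1*a_2 = 0, i.e. -13573507/101156000 + (-375979/919600)*q1 = 0.
Solving this linear system: q1 = -13573507/41357690.
The numerator is Q*f truncated at degree 2: P0 = a_0 = 2353/266; P1 = a_1 + q1*a_0 = -587103043/100010414; P2 = a_2 + q1*a_1 = 195344206201/345750288400.

The Pade approximant has numerator coefficients [2353/266, -587103043/100010414, 195344206201/345750288400]; denominator coefficients [1, -13573507/41357690].


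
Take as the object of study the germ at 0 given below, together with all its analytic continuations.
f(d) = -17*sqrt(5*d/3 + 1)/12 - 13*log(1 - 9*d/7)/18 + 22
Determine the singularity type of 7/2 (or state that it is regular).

There is no denominator, hence no pole anywhere.
Branch term log(1 - d/(7/9)): argument at 7/2 is -7/2, nonzero, so 7/2 is not its branch point (a point on a principal cut is still regular for the continued germ).
Branch term sqrt(1 - d/(-3/5)): argument at 7/2 is 41/6, nonzero, so 7/2 is not its branch point (a point on a principal cut is still regular for the continued germ).
So the germ continues analytically to 7/2.

The point is a regular point.


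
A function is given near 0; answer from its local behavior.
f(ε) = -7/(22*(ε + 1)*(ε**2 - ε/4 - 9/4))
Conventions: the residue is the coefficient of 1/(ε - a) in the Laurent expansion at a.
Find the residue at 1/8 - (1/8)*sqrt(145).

The factor ε**2 - ε/4 - 9/4 splits as (ε - a)(ε - a') with a = 1/8 - (1/8)*sqrt(145), a' = 1/8 + (1/8)*sqrt(145). At the order-1 pole a set g(ε) = (ε - a)*f(ε) = [-7/(22*(ε + 1))] / (ε - a').
Simple pole: residue = g(a) at a = 1/8 - (1/8)*sqrt(145), which is -7/44 - (63/6380)*sqrt(145).

The residue is -7/44 - (63/6380)*sqrt(145).


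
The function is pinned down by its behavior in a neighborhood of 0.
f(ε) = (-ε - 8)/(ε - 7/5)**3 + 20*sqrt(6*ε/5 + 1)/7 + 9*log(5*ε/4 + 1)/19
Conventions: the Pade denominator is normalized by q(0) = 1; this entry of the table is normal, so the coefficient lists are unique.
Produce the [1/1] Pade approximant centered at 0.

The Pade approximant has numerator coefficients [1980/343, 952711808599/296954325836]; denominator coefficients [1, -450715581/455661080].

Taylor coefficients needed (expand at 0): a_0 = 1980/343, a_1 = 1627361/182476, a_2 = 450715581/51093280.
Write the denominator as Q(ε) = 1 + q1*ε. Requiring Q*f - P = O(ε^3) with deg P <= 1 kills the coefficients of ε^2..ε^2 in Q*f:
  ε^2: a_2 + q1*a_1 = 0, i.e. 450715581/51093280 + (1627361/182476)*q1 = 0.
Solving this linear system: q1 = -450715581/455661080.
The numerator is Q*f truncated at degree 1: P0 = a_0 = 1980/343; P1 = a_1 + q1*a_0 = 952711808599/296954325836.


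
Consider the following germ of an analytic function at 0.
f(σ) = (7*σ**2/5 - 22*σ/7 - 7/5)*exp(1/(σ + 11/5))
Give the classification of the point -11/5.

The exponent 1/(σ - (-11/5)) has a pole at -11/5, so exp(1/(σ - (-11/5))) takes every nonzero value near it: an essential singularity (not a pole of any order).

The point is an essential singularity.


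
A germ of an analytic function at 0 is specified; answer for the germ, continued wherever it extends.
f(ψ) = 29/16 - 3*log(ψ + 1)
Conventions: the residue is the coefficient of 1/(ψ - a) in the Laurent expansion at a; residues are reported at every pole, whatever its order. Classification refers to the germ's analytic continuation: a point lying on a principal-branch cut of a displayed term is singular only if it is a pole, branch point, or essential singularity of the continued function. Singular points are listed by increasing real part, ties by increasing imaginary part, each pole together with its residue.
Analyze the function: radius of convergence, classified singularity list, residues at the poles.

Branch term (-3)*log(1 - ψ/(-1)): its argument vanishes at ψ = -1, a logarithmic branch point, modulus 1.
The radius of convergence is the smallest modulus among the singular points: 1.

Radius of convergence at 0: 1.
At -1: a logarithmic branch point.


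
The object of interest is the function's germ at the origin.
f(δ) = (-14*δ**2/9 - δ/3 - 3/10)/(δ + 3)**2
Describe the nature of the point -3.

The denominator factor δ + 3 vanishes at -3 and appears to the power 2; the numerator there equals -133/10, nonzero, and no other factor vanishes.
Hence a pole whose order is the multiplicity, 2.

The point is a pole of order 2.


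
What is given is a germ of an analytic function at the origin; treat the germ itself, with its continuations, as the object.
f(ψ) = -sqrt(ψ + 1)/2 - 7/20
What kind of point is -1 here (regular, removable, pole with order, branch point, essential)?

The point is an algebraic (square-root) branch point.

The term (-1/2)*sqrt(1 - ψ/(-1)) has argument 1 - -1/(-1) = 0 at -1: a square-root (algebraic, two-sheeted) branch point; the remaining terms are analytic or single-valued there.


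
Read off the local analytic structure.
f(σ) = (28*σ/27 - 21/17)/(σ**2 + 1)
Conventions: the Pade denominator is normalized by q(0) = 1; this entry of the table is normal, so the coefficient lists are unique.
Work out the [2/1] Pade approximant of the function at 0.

Taylor coefficients needed (expand at 0): a_0 = -21/17, a_1 = 28/27, a_2 = 21/17, a_3 = -28/27.
Write the denominator as Q(σ) = 1 + q1*σ. Requiring Q*f - P = O(σ^4) with deg P <= 2 kills the coefficients of σ^3..σ^3 in Q*f:
  σ^3: a_3 + q1*a_2 = 0, i.e. -28/27 + (21/17)*q1 = 0.
Solving this linear system: q1 = 68/81.
The numerator is Q*f truncated at degree 2: P0 = a_0 = -21/17; P1 = a_1 + q1*a_0 = 0; P2 = a_2 + q1*a_1 = 78295/37179.

The Pade approximant has numerator coefficients [-21/17, 0, 78295/37179]; denominator coefficients [1, 68/81].


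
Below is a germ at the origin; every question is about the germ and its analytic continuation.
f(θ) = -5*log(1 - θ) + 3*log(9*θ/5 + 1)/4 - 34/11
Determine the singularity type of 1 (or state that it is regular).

The term (-5)*log(1 - θ/(1)) has argument 1 - 1/(1) = 0 at 1: a logarithmic (infinitely-sheeted) branch point; the remaining terms are analytic or single-valued there.

The point is a logarithmic branch point.


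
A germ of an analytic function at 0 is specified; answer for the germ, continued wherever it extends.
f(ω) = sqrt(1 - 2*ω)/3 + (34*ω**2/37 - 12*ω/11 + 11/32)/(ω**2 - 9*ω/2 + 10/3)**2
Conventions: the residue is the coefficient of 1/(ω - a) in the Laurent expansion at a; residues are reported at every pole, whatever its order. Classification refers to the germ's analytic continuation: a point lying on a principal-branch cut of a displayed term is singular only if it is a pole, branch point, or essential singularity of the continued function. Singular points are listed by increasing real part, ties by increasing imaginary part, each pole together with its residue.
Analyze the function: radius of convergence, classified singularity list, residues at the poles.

Denominator factor (ω**2 - 9*ω/2 + 10/3)^2: discriminant 83/12, real irrational roots 9/4 + (1/12)*sqrt(249) and 9/4 - (1/12)*sqrt(249); poles of order 2, moduli 9/4 + (1/12)*sqrt(249) and 9/4 - (1/12)*sqrt(249).
Branch term (1/3)*sqrt(1 - ω/(1/2)): its argument vanishes at ω = 1/2, a square-root branch point, modulus 1/2.
The radius of convergence is the smallest modulus among the singular points: 1/2.
The branch term is analytic at 9/4 - (1/12)*sqrt(249) and contributes nothing to the residue; only the rational part matters.
The factor ω**2 - 9*ω/2 + 10/3 splits as (ω - a)(ω - a') with a = 9/4 - (1/12)*sqrt(249), a' = 9/4 + (1/12)*sqrt(249). At the order-2 pole a set g(ω) = (ω - a)^2*(rational part) = [34*ω**2/37 - 12*ω/11 + 11/32] / (ω - a')^2.
Order-2 pole: residue = g'(a); g'(9/4 - (1/12)*sqrt(249)) = (37207/5607646)*sqrt(249), so the residue is (37207/5607646)*sqrt(249).
The branch term is analytic at 9/4 + (1/12)*sqrt(249) and contributes nothing to the residue; only the rational part matters.
The factor ω**2 - 9*ω/2 + 10/3 splits as (ω - a)(ω - a') with a = 9/4 + (1/12)*sqrt(249), a' = 9/4 - (1/12)*sqrt(249). At the order-2 pole a set g(ω) = (ω - a)^2*(rational part) = [34*ω**2/37 - 12*ω/11 + 11/32] / (ω - a')^2.
Order-2 pole: residue = g'(a); g'(9/4 + (1/12)*sqrt(249)) = -(37207/5607646)*sqrt(249), so the residue is -(37207/5607646)*sqrt(249).
List the singular points by increasing real part (a conjugate pair: the negative imaginary part first).

Radius of convergence at 0: 1/2.
At 1/2: an algebraic (square-root) branch point.
At 9/4 - (1/12)*sqrt(249): a pole of order 2; residue (37207/5607646)*sqrt(249).
At 9/4 + (1/12)*sqrt(249): a pole of order 2; residue -(37207/5607646)*sqrt(249).


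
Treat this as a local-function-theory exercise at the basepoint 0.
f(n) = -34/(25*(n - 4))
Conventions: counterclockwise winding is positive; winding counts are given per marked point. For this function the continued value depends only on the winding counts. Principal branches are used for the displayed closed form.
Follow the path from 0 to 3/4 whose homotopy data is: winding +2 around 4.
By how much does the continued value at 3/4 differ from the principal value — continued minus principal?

The function is rational, hence single-valued: continuing it around any pole returns the same value, so the difference is 0.

Continued minus principal equals 0.


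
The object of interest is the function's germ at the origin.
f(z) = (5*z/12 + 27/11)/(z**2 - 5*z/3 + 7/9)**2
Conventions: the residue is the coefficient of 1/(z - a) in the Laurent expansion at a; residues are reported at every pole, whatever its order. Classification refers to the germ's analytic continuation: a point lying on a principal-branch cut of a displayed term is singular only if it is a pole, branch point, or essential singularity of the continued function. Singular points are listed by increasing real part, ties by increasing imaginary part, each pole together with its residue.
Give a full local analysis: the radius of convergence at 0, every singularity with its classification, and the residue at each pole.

Denominator factor (z**2 - 5*z/3 + 7/9)^2: discriminant -1/3, complex-conjugate roots (5/6) + ((1/6)*sqrt(3))*i and (5/6) - ((1/6)*sqrt(3))*i; poles of order 2, moduli (1/3)*sqrt(7) and (1/3)*sqrt(7).
The radius of convergence is the smallest modulus among the singular points: (1/3)*sqrt(7).
The factor z**2 - 5*z/3 + 7/9 splits as (z - a)(z - a') with a = (5/6) - ((1/6)*sqrt(3))*i, a' = (5/6) + ((1/6)*sqrt(3))*i. At the order-2 pole a set g(z) = (z - a)^2*f(z) = [5*z/12 + 27/11] / (z - a')^2.
Order-2 pole: residue = g'(a); g'((5/6) - ((1/6)*sqrt(3))*i) = ((2219/132)*sqrt(3))*i, so the residue is ((2219/132)*sqrt(3))*i.
The factor z**2 - 5*z/3 + 7/9 splits as (z - a)(z - a') with a = (5/6) + ((1/6)*sqrt(3))*i, a' = (5/6) - ((1/6)*sqrt(3))*i. At the order-2 pole a set g(z) = (z - a)^2*f(z) = [5*z/12 + 27/11] / (z - a')^2.
Order-2 pole: residue = g'(a); g'((5/6) + ((1/6)*sqrt(3))*i) = -((2219/132)*sqrt(3))*i, so the residue is -((2219/132)*sqrt(3))*i.
List the singular points by increasing real part (a conjugate pair: the negative imaginary part first).

Radius of convergence at 0: (1/3)*sqrt(7).
At (5/6) - ((1/6)*sqrt(3))*i: a pole of order 2; residue ((2219/132)*sqrt(3))*i.
At (5/6) + ((1/6)*sqrt(3))*i: a pole of order 2; residue -((2219/132)*sqrt(3))*i.


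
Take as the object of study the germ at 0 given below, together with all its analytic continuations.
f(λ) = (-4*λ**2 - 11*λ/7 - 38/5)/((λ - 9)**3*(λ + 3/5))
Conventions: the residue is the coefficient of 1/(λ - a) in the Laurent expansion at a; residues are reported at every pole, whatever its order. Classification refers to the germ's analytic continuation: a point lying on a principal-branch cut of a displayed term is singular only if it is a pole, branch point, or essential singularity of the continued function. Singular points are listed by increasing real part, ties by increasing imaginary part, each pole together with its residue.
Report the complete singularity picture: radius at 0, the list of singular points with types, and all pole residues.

Radius of convergence at 0: 3/5.
At -3/5: a pole of order 1; residue 7085/774144.
At 9: a pole of order 3; residue -7085/774144.

Denominator factor (λ - 9)^3: pole of order 3 at 9, modulus 9.
Denominator factor (λ + 3/5): pole of order 1 at -3/5, modulus 3/5.
The radius of convergence is the smallest modulus among the singular points: 3/5.
At the order-1 pole -3/5 set g(λ) = (λ - (-3/5))*f(λ) = (-4*λ**2 - 11*λ/7 - 38/5)/(λ - 9)**3.
Simple pole: residue = g(a) at a = -3/5, which is 7085/774144.
At the order-3 pole 9 set g(λ) = (λ - (9))^3*f(λ) = (-4*λ**2 - 11*λ/7 - 38/5)/(λ + 3/5).
Order-3 pole: residue = g''(a)/2; g''(9) = -7085/387072, so the residue is -7085/774144.
List the singular points by increasing real part (a conjugate pair: the negative imaginary part first).


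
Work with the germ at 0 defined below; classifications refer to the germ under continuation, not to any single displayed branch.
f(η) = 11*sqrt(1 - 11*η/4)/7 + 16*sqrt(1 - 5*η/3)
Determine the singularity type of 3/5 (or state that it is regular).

The term (16)*sqrt(1 - η/(3/5)) has argument 1 - 3/5/(3/5) = 0 at 3/5: a square-root (algebraic, two-sheeted) branch point; the remaining terms are analytic or single-valued there.

The point is an algebraic (square-root) branch point.


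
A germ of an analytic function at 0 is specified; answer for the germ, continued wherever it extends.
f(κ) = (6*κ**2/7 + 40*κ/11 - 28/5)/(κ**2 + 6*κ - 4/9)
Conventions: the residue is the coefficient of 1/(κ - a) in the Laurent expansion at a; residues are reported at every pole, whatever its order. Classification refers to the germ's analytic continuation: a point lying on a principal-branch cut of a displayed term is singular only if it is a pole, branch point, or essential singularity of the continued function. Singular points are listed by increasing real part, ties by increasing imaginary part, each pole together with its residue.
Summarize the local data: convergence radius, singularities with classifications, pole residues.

Radius of convergence at 0: -3 + (1/3)*sqrt(85).
At -3 - (1/3)*sqrt(85): a pole of order 1; residue -58/77 + (404/32725)*sqrt(85).
At -3 + (1/3)*sqrt(85): a pole of order 1; residue -58/77 - (404/32725)*sqrt(85).

Denominator factor (κ**2 + 6*κ - 4/9): discriminant 340/9, real irrational roots -3 + (1/3)*sqrt(85) and -3 - (1/3)*sqrt(85); poles of order 1, moduli -3 + (1/3)*sqrt(85) and 3 + (1/3)*sqrt(85).
The radius of convergence is the smallest modulus among the singular points: -3 + (1/3)*sqrt(85).
The factor κ**2 + 6*κ - 4/9 splits as (κ - a)(κ - a') with a = -3 - (1/3)*sqrt(85), a' = -3 + (1/3)*sqrt(85). At the order-1 pole a set g(κ) = (κ - a)*f(κ) = [6*κ**2/7 + 40*κ/11 - 28/5] / (κ - a').
Simple pole: residue = g(a) at a = -3 - (1/3)*sqrt(85), which is -58/77 + (404/32725)*sqrt(85).
The factor κ**2 + 6*κ - 4/9 splits as (κ - a)(κ - a') with a = -3 + (1/3)*sqrt(85), a' = -3 - (1/3)*sqrt(85). At the order-1 pole a set g(κ) = (κ - a)*f(κ) = [6*κ**2/7 + 40*κ/11 - 28/5] / (κ - a').
Simple pole: residue = g(a) at a = -3 + (1/3)*sqrt(85), which is -58/77 - (404/32725)*sqrt(85).
List the singular points by increasing real part (a conjugate pair: the negative imaginary part first).


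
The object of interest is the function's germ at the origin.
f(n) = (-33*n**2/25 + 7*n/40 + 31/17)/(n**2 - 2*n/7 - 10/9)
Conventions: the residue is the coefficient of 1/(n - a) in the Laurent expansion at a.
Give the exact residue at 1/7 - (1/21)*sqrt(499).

The factor n**2 - 2*n/7 - 10/9 splits as (n - a)(n - a') with a = 1/7 - (1/21)*sqrt(499), a' = 1/7 + (1/21)*sqrt(499). At the order-1 pole a set g(n) = (n - a)*f(n) = [-33*n**2/25 + 7*n/40 + 31/17] / (n - a').
Simple pole: residue = g(a) at a = 1/7 - (1/21)*sqrt(499), which is -283/2800 - (163927/23752400)*sqrt(499).

The residue is -283/2800 - (163927/23752400)*sqrt(499).


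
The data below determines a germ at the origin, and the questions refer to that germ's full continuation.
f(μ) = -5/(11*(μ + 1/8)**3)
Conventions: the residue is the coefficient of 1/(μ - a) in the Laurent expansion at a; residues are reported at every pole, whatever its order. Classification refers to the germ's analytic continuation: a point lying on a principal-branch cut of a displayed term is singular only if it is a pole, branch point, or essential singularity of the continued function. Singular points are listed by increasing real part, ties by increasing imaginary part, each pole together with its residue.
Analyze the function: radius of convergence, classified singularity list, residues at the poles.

Denominator factor (μ + 1/8)^3: pole of order 3 at -1/8, modulus 1/8.
The radius of convergence is the smallest modulus among the singular points: 1/8.
At the order-3 pole -1/8 set g(μ) = (μ - (-1/8))^3*f(μ) = -5/11.
Order-3 pole: residue = g''(a)/2; g''(-1/8) = 0, so the residue is 0.

Radius of convergence at 0: 1/8.
At -1/8: a pole of order 3; residue 0.


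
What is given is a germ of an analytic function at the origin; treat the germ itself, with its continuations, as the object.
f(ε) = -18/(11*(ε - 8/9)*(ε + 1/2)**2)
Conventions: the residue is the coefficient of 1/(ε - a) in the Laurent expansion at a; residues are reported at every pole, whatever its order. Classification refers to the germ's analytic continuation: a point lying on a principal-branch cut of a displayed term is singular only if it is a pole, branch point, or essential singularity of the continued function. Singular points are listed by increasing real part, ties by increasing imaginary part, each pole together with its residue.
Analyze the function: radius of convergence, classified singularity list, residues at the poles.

Radius of convergence at 0: 1/2.
At -1/2: a pole of order 2; residue 5832/6875.
At 8/9: a pole of order 1; residue -5832/6875.

Denominator factor (ε - 8/9): pole of order 1 at 8/9, modulus 8/9.
Denominator factor (ε + 1/2)^2: pole of order 2 at -1/2, modulus 1/2.
The radius of convergence is the smallest modulus among the singular points: 1/2.
At the order-2 pole -1/2 set g(ε) = (ε - (-1/2))^2*f(ε) = -18/(11*(ε - 8/9)).
Order-2 pole: residue = g'(a); g'(-1/2) = 5832/6875, so the residue is 5832/6875.
At the order-1 pole 8/9 set g(ε) = (ε - (8/9))*f(ε) = -18/(11*(ε + 1/2)**2).
Simple pole: residue = g(a) at a = 8/9, which is -5832/6875.
List the singular points by increasing real part (a conjugate pair: the negative imaginary part first).


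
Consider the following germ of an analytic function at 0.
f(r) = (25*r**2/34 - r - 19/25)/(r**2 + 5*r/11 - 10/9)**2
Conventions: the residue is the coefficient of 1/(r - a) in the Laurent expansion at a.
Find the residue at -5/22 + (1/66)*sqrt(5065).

The residue is (41229177/10903045625)*sqrt(5065).

The factor r**2 + 5*r/11 - 10/9 splits as (r - a)(r - a') with a = -5/22 + (1/66)*sqrt(5065), a' = -5/22 - (1/66)*sqrt(5065). At the order-2 pole a set g(r) = (r - a)^2*f(r) = [25*r**2/34 - r - 19/25] / (r - a')^2.
Order-2 pole: residue = g'(a); g'(-5/22 + (1/66)*sqrt(5065)) = (41229177/10903045625)*sqrt(5065), so the residue is (41229177/10903045625)*sqrt(5065).


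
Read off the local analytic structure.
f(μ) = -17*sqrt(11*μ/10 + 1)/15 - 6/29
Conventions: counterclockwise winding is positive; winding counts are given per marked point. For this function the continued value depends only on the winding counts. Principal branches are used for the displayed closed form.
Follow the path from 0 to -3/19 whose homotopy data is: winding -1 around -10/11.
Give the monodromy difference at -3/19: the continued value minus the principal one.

The rational part is single-valued and drops out of the difference; each branch term changes only by its own monodromy.
(-17/15)*sqrt(1 - μ/(-10/11)): winding -1 is odd, the square root flips sign, contributing -2*(-17/15)*sqrt(1 - (-3/19)/(-10/11)) = -2*(-17/15)*sqrt(157/190) = (17/1425)*sqrt(29830).
Summing the contributions at μ = -3/19 gives (17/1425)*sqrt(29830).

Continued minus principal equals (17/1425)*sqrt(29830).


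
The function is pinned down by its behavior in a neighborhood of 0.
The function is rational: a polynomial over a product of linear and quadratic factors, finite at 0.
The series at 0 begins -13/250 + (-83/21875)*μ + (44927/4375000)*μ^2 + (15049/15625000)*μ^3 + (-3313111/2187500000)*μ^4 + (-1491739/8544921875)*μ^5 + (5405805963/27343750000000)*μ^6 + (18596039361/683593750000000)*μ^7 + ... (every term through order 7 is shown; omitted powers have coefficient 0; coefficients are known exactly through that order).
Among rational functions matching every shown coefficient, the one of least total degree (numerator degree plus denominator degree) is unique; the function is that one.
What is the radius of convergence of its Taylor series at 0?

No rational of total degree below 5 reproduces all 8 coefficients; solving the [1/4] Pade equations on them gives f(μ) = (-6*μ/35 - 26/5)/(μ**2 - μ/5 + 10)**2, whose expansion matches every shown term.
Denominator factor (μ**2 - μ/5 + 10)^2: discriminant -999/25, complex-conjugate roots (1/10) + ((3/10)*sqrt(111))*i and (1/10) - ((3/10)*sqrt(111))*i; poles of order 2, moduli sqrt(10) and sqrt(10).
The radius of convergence is the smallest modulus among the singular points: sqrt(10).

The radius of convergence is sqrt(10).


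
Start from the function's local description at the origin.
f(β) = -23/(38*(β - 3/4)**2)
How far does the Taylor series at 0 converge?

The radius of convergence is 3/4.

Denominator factor (β - 3/4)^2: pole of order 2 at 3/4, modulus 3/4.
The radius of convergence is the smallest modulus among the singular points: 3/4.


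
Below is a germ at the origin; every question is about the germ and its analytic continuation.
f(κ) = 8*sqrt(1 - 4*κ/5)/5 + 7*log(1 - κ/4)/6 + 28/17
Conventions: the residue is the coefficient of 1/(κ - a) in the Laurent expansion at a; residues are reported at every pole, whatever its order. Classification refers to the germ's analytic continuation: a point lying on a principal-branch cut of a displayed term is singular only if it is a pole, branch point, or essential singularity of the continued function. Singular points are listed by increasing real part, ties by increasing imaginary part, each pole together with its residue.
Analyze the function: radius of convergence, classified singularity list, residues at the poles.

Radius of convergence at 0: 5/4.
At 5/4: an algebraic (square-root) branch point.
At 4: a logarithmic branch point.

Branch term (7/6)*log(1 - κ/(4)): its argument vanishes at κ = 4, a logarithmic branch point, modulus 4.
Branch term (8/5)*sqrt(1 - κ/(5/4)): its argument vanishes at κ = 5/4, a square-root branch point, modulus 5/4.
The radius of convergence is the smallest modulus among the singular points: 5/4.
List the singular points by increasing real part (a conjugate pair: the negative imaginary part first).


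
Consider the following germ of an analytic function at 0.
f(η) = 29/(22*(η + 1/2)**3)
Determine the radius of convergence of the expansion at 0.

The radius of convergence is 1/2.

Denominator factor (η + 1/2)^3: pole of order 3 at -1/2, modulus 1/2.
The radius of convergence is the smallest modulus among the singular points: 1/2.


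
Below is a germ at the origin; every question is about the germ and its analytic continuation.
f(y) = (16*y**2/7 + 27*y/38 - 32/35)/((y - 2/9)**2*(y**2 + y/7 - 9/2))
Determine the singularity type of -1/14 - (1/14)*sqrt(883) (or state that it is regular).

The point is a pole of order 1.

The denominator factor y**2 + y/7 - 9/2 vanishes at -1/14 - (1/14)*sqrt(883) and appears to the power 1; the numerator there equals 1217897/130340 - (715/26068)*sqrt(883), nonzero, and no other factor vanishes.
Hence a pole whose order is the multiplicity, 1.


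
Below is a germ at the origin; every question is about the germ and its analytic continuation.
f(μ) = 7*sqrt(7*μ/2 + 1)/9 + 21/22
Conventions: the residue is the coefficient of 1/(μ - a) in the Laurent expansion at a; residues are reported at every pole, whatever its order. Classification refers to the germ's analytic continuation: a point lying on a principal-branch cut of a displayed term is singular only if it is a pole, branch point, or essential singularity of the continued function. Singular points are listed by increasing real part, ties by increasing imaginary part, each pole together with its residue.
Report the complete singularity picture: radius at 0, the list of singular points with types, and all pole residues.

Radius of convergence at 0: 2/7.
At -2/7: an algebraic (square-root) branch point.

Branch term (7/9)*sqrt(1 - μ/(-2/7)): its argument vanishes at μ = -2/7, a square-root branch point, modulus 2/7.
The radius of convergence is the smallest modulus among the singular points: 2/7.


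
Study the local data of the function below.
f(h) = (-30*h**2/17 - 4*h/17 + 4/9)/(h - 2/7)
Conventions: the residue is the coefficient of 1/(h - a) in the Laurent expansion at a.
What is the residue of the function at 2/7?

At the order-1 pole 2/7 set g(h) = (h - (2/7))*f(h) = -30*h**2/17 - 4*h/17 + 4/9.
Simple pole: residue = g(a) at a = 2/7, which is 1748/7497.

The residue is 1748/7497.


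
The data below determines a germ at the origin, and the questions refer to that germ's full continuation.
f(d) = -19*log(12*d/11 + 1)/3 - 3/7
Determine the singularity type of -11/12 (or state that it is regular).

The point is a logarithmic branch point.

The term (-19/3)*log(1 - d/(-11/12)) has argument 1 - -11/12/(-11/12) = 0 at -11/12: a logarithmic (infinitely-sheeted) branch point; the remaining terms are analytic or single-valued there.


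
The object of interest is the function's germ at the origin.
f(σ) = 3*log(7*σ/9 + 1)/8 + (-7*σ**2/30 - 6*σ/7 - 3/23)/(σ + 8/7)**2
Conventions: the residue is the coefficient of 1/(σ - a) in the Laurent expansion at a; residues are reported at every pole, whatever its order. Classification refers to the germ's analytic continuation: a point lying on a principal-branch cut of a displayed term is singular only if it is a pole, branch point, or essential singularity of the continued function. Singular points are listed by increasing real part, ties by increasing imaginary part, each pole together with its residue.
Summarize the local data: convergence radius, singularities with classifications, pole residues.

Denominator factor (σ + 8/7)^2: pole of order 2 at -8/7, modulus 8/7.
Branch term (3/8)*log(1 - σ/(-9/7)): its argument vanishes at σ = -9/7, a logarithmic branch point, modulus 9/7.
The radius of convergence is the smallest modulus among the singular points: 8/7.
The branch term is analytic at -8/7 and contributes nothing to the residue; only the rational part matters.
At the order-2 pole -8/7 set g(σ) = (σ - (-8/7))^2*(rational part) = -7*σ**2/30 - 6*σ/7 - 3/23.
Order-2 pole: residue = g'(a); g'(-8/7) = -34/105, so the residue is -34/105.
List the singular points by increasing real part (a conjugate pair: the negative imaginary part first).

Radius of convergence at 0: 8/7.
At -9/7: a logarithmic branch point.
At -8/7: a pole of order 2; residue -34/105.


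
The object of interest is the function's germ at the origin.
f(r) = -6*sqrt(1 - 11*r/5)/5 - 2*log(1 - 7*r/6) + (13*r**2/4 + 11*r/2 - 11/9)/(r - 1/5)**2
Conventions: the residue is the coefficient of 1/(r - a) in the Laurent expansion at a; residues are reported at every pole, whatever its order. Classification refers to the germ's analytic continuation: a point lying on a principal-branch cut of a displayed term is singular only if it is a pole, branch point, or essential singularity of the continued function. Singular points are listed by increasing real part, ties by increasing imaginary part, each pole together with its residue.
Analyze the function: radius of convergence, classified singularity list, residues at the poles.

Denominator factor (r - 1/5)^2: pole of order 2 at 1/5, modulus 1/5.
Branch term (-6/5)*sqrt(1 - r/(5/11)): its argument vanishes at r = 5/11, a square-root branch point, modulus 5/11.
Branch term (-2)*log(1 - r/(6/7)): its argument vanishes at r = 6/7, a logarithmic branch point, modulus 6/7.
The radius of convergence is the smallest modulus among the singular points: 1/5.
The branch terms are analytic at 1/5 and contribute nothing to the residue; only the rational part matters.
At the order-2 pole 1/5 set g(r) = (r - (1/5))^2*(rational part) = 13*r**2/4 + 11*r/2 - 11/9.
Order-2 pole: residue = g'(a); g'(1/5) = 34/5, so the residue is 34/5.
List the singular points by increasing real part (a conjugate pair: the negative imaginary part first).

Radius of convergence at 0: 1/5.
At 1/5: a pole of order 2; residue 34/5.
At 5/11: an algebraic (square-root) branch point.
At 6/7: a logarithmic branch point.


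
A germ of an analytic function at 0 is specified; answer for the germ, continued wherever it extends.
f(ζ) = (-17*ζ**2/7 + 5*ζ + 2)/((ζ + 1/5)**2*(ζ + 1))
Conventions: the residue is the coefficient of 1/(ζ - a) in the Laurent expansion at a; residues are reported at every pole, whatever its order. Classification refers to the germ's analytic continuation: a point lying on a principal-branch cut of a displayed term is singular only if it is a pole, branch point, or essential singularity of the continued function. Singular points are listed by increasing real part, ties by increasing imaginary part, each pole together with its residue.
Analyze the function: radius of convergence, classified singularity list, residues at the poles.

Denominator factor (ζ + 1/5)^2: pole of order 2 at -1/5, modulus 1/5.
Denominator factor (ζ + 1): pole of order 1 at -1, modulus 1.
The radius of convergence is the smallest modulus among the singular points: 1/5.
At the order-1 pole -1 set g(ζ) = (ζ - (-1))*f(ζ) = (-17*ζ**2/7 + 5*ζ + 2)/(ζ + 1/5)**2.
Simple pole: residue = g(a) at a = -1, which is -475/56.
At the order-2 pole -1/5 set g(ζ) = (ζ - (-1/5))^2*f(ζ) = (-17*ζ**2/7 + 5*ζ + 2)/(ζ + 1).
Order-2 pole: residue = g'(a); g'(-1/5) = 339/56, so the residue is 339/56.
List the singular points by increasing real part (a conjugate pair: the negative imaginary part first).

Radius of convergence at 0: 1/5.
At -1: a pole of order 1; residue -475/56.
At -1/5: a pole of order 2; residue 339/56.
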